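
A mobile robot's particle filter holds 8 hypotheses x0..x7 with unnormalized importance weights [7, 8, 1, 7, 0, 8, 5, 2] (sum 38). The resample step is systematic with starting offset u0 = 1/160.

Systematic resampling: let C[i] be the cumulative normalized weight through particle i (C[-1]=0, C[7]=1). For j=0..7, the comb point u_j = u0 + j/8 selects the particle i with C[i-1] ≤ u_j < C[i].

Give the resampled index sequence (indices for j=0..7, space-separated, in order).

C = [7/38, 15/38, 8/19, 23/38, 23/38, 31/38, 18/19, 1]
j=0: u_0=1/160 ∈ [0, 7/38) → index 0
j=1: u_1=21/160 ∈ [0, 7/38) → index 0
j=2: u_2=41/160 ∈ [7/38, 15/38) → index 1
j=3: u_3=61/160 ∈ [7/38, 15/38) → index 1
j=4: u_4=81/160 ∈ [8/19, 23/38) → index 3
j=5: u_5=101/160 ∈ [23/38, 31/38) → index 5
j=6: u_6=121/160 ∈ [23/38, 31/38) → index 5
j=7: u_7=141/160 ∈ [31/38, 18/19) → index 6

0 0 1 1 3 5 5 6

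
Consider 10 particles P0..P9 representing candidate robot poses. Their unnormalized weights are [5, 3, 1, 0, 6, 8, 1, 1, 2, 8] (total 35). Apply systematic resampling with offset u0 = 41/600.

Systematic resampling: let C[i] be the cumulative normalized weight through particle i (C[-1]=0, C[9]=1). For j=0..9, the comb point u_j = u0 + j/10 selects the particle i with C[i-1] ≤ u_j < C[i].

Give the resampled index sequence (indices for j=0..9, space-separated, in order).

0 1 4 4 5 5 6 8 9 9

C = [1/7, 8/35, 9/35, 9/35, 3/7, 23/35, 24/35, 5/7, 27/35, 1]
j=0: u_0=41/600 ∈ [0, 1/7) → index 0
j=1: u_1=101/600 ∈ [1/7, 8/35) → index 1
j=2: u_2=161/600 ∈ [9/35, 3/7) → index 4
j=3: u_3=221/600 ∈ [9/35, 3/7) → index 4
j=4: u_4=281/600 ∈ [3/7, 23/35) → index 5
j=5: u_5=341/600 ∈ [3/7, 23/35) → index 5
j=6: u_6=401/600 ∈ [23/35, 24/35) → index 6
j=7: u_7=461/600 ∈ [5/7, 27/35) → index 8
j=8: u_8=521/600 ∈ [27/35, 1) → index 9
j=9: u_9=581/600 ∈ [27/35, 1) → index 9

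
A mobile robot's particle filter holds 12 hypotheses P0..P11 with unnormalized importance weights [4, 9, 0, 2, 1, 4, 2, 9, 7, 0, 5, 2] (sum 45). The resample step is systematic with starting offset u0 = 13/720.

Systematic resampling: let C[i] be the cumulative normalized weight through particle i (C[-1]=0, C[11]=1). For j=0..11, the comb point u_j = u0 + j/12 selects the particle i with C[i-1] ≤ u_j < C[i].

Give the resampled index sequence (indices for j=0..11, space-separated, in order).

0 1 1 1 4 5 7 7 7 8 10 10

C = [4/45, 13/45, 13/45, 1/3, 16/45, 4/9, 22/45, 31/45, 38/45, 38/45, 43/45, 1]
j=0: u_0=13/720 ∈ [0, 4/45) → index 0
j=1: u_1=73/720 ∈ [4/45, 13/45) → index 1
j=2: u_2=133/720 ∈ [4/45, 13/45) → index 1
j=3: u_3=193/720 ∈ [4/45, 13/45) → index 1
j=4: u_4=253/720 ∈ [1/3, 16/45) → index 4
j=5: u_5=313/720 ∈ [16/45, 4/9) → index 5
j=6: u_6=373/720 ∈ [22/45, 31/45) → index 7
j=7: u_7=433/720 ∈ [22/45, 31/45) → index 7
j=8: u_8=493/720 ∈ [22/45, 31/45) → index 7
j=9: u_9=553/720 ∈ [31/45, 38/45) → index 8
j=10: u_10=613/720 ∈ [38/45, 43/45) → index 10
j=11: u_11=673/720 ∈ [38/45, 43/45) → index 10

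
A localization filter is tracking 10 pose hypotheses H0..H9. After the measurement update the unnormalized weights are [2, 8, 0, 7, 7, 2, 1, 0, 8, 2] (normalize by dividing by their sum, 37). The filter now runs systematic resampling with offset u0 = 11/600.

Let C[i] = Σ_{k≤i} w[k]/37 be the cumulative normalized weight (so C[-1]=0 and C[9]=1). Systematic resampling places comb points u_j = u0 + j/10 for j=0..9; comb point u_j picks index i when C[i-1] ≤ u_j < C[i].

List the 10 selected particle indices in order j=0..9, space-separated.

0 1 1 3 3 4 4 6 8 8

C = [2/37, 10/37, 10/37, 17/37, 24/37, 26/37, 27/37, 27/37, 35/37, 1]
j=0: u_0=11/600 ∈ [0, 2/37) → index 0
j=1: u_1=71/600 ∈ [2/37, 10/37) → index 1
j=2: u_2=131/600 ∈ [2/37, 10/37) → index 1
j=3: u_3=191/600 ∈ [10/37, 17/37) → index 3
j=4: u_4=251/600 ∈ [10/37, 17/37) → index 3
j=5: u_5=311/600 ∈ [17/37, 24/37) → index 4
j=6: u_6=371/600 ∈ [17/37, 24/37) → index 4
j=7: u_7=431/600 ∈ [26/37, 27/37) → index 6
j=8: u_8=491/600 ∈ [27/37, 35/37) → index 8
j=9: u_9=551/600 ∈ [27/37, 35/37) → index 8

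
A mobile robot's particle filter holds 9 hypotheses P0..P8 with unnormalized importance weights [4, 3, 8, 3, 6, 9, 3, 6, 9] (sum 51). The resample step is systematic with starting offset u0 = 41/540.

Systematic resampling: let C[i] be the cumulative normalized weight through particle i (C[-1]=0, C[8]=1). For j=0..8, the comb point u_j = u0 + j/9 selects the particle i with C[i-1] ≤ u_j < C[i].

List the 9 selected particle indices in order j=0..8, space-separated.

0 2 3 4 5 5 7 8 8

C = [4/51, 7/51, 5/17, 6/17, 8/17, 11/17, 12/17, 14/17, 1]
j=0: u_0=41/540 ∈ [0, 4/51) → index 0
j=1: u_1=101/540 ∈ [7/51, 5/17) → index 2
j=2: u_2=161/540 ∈ [5/17, 6/17) → index 3
j=3: u_3=221/540 ∈ [6/17, 8/17) → index 4
j=4: u_4=281/540 ∈ [8/17, 11/17) → index 5
j=5: u_5=341/540 ∈ [8/17, 11/17) → index 5
j=6: u_6=401/540 ∈ [12/17, 14/17) → index 7
j=7: u_7=461/540 ∈ [14/17, 1) → index 8
j=8: u_8=521/540 ∈ [14/17, 1) → index 8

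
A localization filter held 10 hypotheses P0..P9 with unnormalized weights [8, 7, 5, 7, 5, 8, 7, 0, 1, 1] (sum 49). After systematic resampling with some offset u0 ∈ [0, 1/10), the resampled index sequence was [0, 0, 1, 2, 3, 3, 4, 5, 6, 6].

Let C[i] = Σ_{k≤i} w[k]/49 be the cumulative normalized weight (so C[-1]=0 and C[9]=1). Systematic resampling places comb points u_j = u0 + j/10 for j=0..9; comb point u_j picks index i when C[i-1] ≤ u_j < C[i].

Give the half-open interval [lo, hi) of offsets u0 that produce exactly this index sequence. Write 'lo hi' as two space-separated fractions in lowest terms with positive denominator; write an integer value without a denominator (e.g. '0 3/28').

4/245 5/98

C = [8/49, 15/49, 20/49, 27/49, 32/49, 40/49, 47/49, 47/49, 48/49, 1]
j=0 picked index 0: u0 ∈ [0, 8/49)
j=1 picked index 0: u0 ∈ [-1/10, 31/490)
j=2 picked index 1: u0 ∈ [-9/245, 26/245)
j=3 picked index 2: u0 ∈ [3/490, 53/490)
j=4 picked index 3: u0 ∈ [2/245, 37/245)
j=5 picked index 3: u0 ∈ [-9/98, 5/98)
j=6 picked index 4: u0 ∈ [-12/245, 13/245)
j=7 picked index 5: u0 ∈ [-23/490, 57/490)
j=8 picked index 6: u0 ∈ [4/245, 39/245)
j=9 picked index 6: u0 ∈ [-41/490, 29/490)
intersection: [4/245, 5/98)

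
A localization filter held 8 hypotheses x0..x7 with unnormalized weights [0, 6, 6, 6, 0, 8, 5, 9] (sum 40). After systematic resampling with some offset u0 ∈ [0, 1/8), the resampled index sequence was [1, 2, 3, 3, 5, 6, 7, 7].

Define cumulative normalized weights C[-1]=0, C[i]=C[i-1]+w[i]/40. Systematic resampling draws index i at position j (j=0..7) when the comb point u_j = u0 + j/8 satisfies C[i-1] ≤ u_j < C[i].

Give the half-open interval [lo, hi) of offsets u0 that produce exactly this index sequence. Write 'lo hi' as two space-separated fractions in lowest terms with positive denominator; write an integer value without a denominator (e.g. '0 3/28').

1/20 3/40

C = [0, 3/20, 3/10, 9/20, 9/20, 13/20, 31/40, 1]
j=0 picked index 1: u0 ∈ [0, 3/20)
j=1 picked index 2: u0 ∈ [1/40, 7/40)
j=2 picked index 3: u0 ∈ [1/20, 1/5)
j=3 picked index 3: u0 ∈ [-3/40, 3/40)
j=4 picked index 5: u0 ∈ [-1/20, 3/20)
j=5 picked index 6: u0 ∈ [1/40, 3/20)
j=6 picked index 7: u0 ∈ [1/40, 1/4)
j=7 picked index 7: u0 ∈ [-1/10, 1/8)
intersection: [1/20, 3/40)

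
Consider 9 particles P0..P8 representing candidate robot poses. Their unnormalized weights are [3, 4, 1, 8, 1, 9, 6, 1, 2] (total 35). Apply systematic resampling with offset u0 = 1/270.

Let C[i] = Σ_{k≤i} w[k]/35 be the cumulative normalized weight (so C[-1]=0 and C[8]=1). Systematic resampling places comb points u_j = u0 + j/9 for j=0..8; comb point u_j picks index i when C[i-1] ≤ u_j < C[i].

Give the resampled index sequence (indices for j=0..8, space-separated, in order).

0 1 2 3 3 5 5 6 6

C = [3/35, 1/5, 8/35, 16/35, 17/35, 26/35, 32/35, 33/35, 1]
j=0: u_0=1/270 ∈ [0, 3/35) → index 0
j=1: u_1=31/270 ∈ [3/35, 1/5) → index 1
j=2: u_2=61/270 ∈ [1/5, 8/35) → index 2
j=3: u_3=91/270 ∈ [8/35, 16/35) → index 3
j=4: u_4=121/270 ∈ [8/35, 16/35) → index 3
j=5: u_5=151/270 ∈ [17/35, 26/35) → index 5
j=6: u_6=181/270 ∈ [17/35, 26/35) → index 5
j=7: u_7=211/270 ∈ [26/35, 32/35) → index 6
j=8: u_8=241/270 ∈ [26/35, 32/35) → index 6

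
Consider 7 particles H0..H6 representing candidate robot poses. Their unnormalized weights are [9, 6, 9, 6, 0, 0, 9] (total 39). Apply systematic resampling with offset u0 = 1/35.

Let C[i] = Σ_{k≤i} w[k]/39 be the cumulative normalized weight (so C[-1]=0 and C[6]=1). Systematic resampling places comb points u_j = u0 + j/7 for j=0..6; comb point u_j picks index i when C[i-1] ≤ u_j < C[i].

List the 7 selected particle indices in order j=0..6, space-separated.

C = [3/13, 5/13, 8/13, 10/13, 10/13, 10/13, 1]
j=0: u_0=1/35 ∈ [0, 3/13) → index 0
j=1: u_1=6/35 ∈ [0, 3/13) → index 0
j=2: u_2=11/35 ∈ [3/13, 5/13) → index 1
j=3: u_3=16/35 ∈ [5/13, 8/13) → index 2
j=4: u_4=3/5 ∈ [5/13, 8/13) → index 2
j=5: u_5=26/35 ∈ [8/13, 10/13) → index 3
j=6: u_6=31/35 ∈ [10/13, 1) → index 6

0 0 1 2 2 3 6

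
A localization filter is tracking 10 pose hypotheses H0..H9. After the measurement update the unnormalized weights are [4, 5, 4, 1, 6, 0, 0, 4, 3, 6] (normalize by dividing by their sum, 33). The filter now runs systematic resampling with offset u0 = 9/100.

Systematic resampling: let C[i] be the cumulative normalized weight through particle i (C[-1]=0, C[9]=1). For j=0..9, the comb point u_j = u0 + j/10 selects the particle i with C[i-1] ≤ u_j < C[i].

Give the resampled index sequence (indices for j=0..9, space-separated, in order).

0 1 2 2 4 4 7 8 9 9

C = [4/33, 3/11, 13/33, 14/33, 20/33, 20/33, 20/33, 8/11, 9/11, 1]
j=0: u_0=9/100 ∈ [0, 4/33) → index 0
j=1: u_1=19/100 ∈ [4/33, 3/11) → index 1
j=2: u_2=29/100 ∈ [3/11, 13/33) → index 2
j=3: u_3=39/100 ∈ [3/11, 13/33) → index 2
j=4: u_4=49/100 ∈ [14/33, 20/33) → index 4
j=5: u_5=59/100 ∈ [14/33, 20/33) → index 4
j=6: u_6=69/100 ∈ [20/33, 8/11) → index 7
j=7: u_7=79/100 ∈ [8/11, 9/11) → index 8
j=8: u_8=89/100 ∈ [9/11, 1) → index 9
j=9: u_9=99/100 ∈ [9/11, 1) → index 9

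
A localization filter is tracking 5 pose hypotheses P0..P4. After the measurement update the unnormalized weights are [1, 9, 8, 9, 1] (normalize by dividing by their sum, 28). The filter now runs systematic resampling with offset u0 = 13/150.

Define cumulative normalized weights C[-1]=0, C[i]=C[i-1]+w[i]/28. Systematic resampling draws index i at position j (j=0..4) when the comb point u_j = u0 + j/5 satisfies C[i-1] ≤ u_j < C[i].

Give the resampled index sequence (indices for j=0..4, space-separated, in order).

1 1 2 3 3

C = [1/28, 5/14, 9/14, 27/28, 1]
j=0: u_0=13/150 ∈ [1/28, 5/14) → index 1
j=1: u_1=43/150 ∈ [1/28, 5/14) → index 1
j=2: u_2=73/150 ∈ [5/14, 9/14) → index 2
j=3: u_3=103/150 ∈ [9/14, 27/28) → index 3
j=4: u_4=133/150 ∈ [9/14, 27/28) → index 3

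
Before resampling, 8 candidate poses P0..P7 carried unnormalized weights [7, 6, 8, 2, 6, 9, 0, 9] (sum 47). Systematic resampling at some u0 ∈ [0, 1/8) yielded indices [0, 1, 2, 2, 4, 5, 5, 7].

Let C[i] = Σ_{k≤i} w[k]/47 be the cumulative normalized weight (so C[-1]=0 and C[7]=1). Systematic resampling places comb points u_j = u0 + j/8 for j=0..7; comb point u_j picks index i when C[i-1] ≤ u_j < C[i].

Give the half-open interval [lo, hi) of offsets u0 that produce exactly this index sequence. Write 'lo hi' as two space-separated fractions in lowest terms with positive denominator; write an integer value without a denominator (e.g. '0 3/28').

5/188 11/188

C = [7/47, 13/47, 21/47, 23/47, 29/47, 38/47, 38/47, 1]
j=0 picked index 0: u0 ∈ [0, 7/47)
j=1 picked index 1: u0 ∈ [9/376, 57/376)
j=2 picked index 2: u0 ∈ [5/188, 37/188)
j=3 picked index 2: u0 ∈ [-37/376, 27/376)
j=4 picked index 4: u0 ∈ [-1/94, 11/94)
j=5 picked index 5: u0 ∈ [-3/376, 69/376)
j=6 picked index 5: u0 ∈ [-25/188, 11/188)
j=7 picked index 7: u0 ∈ [-25/376, 1/8)
intersection: [5/188, 11/188)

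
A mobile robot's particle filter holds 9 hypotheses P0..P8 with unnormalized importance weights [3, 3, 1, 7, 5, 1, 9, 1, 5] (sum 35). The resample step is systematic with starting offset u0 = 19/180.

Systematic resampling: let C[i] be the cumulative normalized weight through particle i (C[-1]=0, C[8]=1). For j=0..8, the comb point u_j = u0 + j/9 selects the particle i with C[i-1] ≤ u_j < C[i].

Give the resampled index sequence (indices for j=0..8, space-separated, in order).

1 3 3 4 5 6 6 8 8

C = [3/35, 6/35, 1/5, 2/5, 19/35, 4/7, 29/35, 6/7, 1]
j=0: u_0=19/180 ∈ [3/35, 6/35) → index 1
j=1: u_1=13/60 ∈ [1/5, 2/5) → index 3
j=2: u_2=59/180 ∈ [1/5, 2/5) → index 3
j=3: u_3=79/180 ∈ [2/5, 19/35) → index 4
j=4: u_4=11/20 ∈ [19/35, 4/7) → index 5
j=5: u_5=119/180 ∈ [4/7, 29/35) → index 6
j=6: u_6=139/180 ∈ [4/7, 29/35) → index 6
j=7: u_7=53/60 ∈ [6/7, 1) → index 8
j=8: u_8=179/180 ∈ [6/7, 1) → index 8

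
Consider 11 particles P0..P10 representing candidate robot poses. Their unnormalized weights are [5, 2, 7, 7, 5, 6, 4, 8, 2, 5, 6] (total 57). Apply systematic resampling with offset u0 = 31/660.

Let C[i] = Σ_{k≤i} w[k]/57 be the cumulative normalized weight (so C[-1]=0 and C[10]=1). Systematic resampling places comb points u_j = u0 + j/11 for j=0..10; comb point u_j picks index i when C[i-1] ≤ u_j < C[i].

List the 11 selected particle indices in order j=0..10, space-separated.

C = [5/57, 7/57, 14/57, 7/19, 26/57, 32/57, 12/19, 44/57, 46/57, 17/19, 1]
j=0: u_0=31/660 ∈ [0, 5/57) → index 0
j=1: u_1=91/660 ∈ [7/57, 14/57) → index 2
j=2: u_2=151/660 ∈ [7/57, 14/57) → index 2
j=3: u_3=211/660 ∈ [14/57, 7/19) → index 3
j=4: u_4=271/660 ∈ [7/19, 26/57) → index 4
j=5: u_5=331/660 ∈ [26/57, 32/57) → index 5
j=6: u_6=391/660 ∈ [32/57, 12/19) → index 6
j=7: u_7=41/60 ∈ [12/19, 44/57) → index 7
j=8: u_8=511/660 ∈ [44/57, 46/57) → index 8
j=9: u_9=571/660 ∈ [46/57, 17/19) → index 9
j=10: u_10=631/660 ∈ [17/19, 1) → index 10

0 2 2 3 4 5 6 7 8 9 10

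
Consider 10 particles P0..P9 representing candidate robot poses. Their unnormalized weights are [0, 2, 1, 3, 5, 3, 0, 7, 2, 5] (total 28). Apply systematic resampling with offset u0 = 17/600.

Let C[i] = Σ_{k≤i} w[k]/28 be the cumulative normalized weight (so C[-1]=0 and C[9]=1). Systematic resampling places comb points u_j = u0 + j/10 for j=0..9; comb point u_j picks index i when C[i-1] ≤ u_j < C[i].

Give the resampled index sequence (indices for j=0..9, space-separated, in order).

1 3 4 4 5 7 7 7 9 9

C = [0, 1/14, 3/28, 3/14, 11/28, 1/2, 1/2, 3/4, 23/28, 1]
j=0: u_0=17/600 ∈ [0, 1/14) → index 1
j=1: u_1=77/600 ∈ [3/28, 3/14) → index 3
j=2: u_2=137/600 ∈ [3/14, 11/28) → index 4
j=3: u_3=197/600 ∈ [3/14, 11/28) → index 4
j=4: u_4=257/600 ∈ [11/28, 1/2) → index 5
j=5: u_5=317/600 ∈ [1/2, 3/4) → index 7
j=6: u_6=377/600 ∈ [1/2, 3/4) → index 7
j=7: u_7=437/600 ∈ [1/2, 3/4) → index 7
j=8: u_8=497/600 ∈ [23/28, 1) → index 9
j=9: u_9=557/600 ∈ [23/28, 1) → index 9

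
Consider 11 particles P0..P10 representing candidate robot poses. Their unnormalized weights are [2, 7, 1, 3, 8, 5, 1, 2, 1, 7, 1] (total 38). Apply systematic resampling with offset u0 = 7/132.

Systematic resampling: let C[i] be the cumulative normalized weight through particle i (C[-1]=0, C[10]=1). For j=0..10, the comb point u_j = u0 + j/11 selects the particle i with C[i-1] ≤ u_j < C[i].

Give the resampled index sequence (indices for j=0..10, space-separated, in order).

1 1 1 3 4 4 5 6 8 9 9

C = [1/19, 9/38, 5/19, 13/38, 21/38, 13/19, 27/38, 29/38, 15/19, 37/38, 1]
j=0: u_0=7/132 ∈ [1/19, 9/38) → index 1
j=1: u_1=19/132 ∈ [1/19, 9/38) → index 1
j=2: u_2=31/132 ∈ [1/19, 9/38) → index 1
j=3: u_3=43/132 ∈ [5/19, 13/38) → index 3
j=4: u_4=5/12 ∈ [13/38, 21/38) → index 4
j=5: u_5=67/132 ∈ [13/38, 21/38) → index 4
j=6: u_6=79/132 ∈ [21/38, 13/19) → index 5
j=7: u_7=91/132 ∈ [13/19, 27/38) → index 6
j=8: u_8=103/132 ∈ [29/38, 15/19) → index 8
j=9: u_9=115/132 ∈ [15/19, 37/38) → index 9
j=10: u_10=127/132 ∈ [15/19, 37/38) → index 9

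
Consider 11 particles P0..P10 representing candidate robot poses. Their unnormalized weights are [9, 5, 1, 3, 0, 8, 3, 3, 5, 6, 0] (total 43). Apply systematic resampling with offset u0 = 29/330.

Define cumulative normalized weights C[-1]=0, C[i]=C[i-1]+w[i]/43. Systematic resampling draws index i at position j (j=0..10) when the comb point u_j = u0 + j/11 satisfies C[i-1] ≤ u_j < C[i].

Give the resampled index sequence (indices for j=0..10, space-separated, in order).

0 0 1 3 5 5 6 7 8 9 9

C = [9/43, 14/43, 15/43, 18/43, 18/43, 26/43, 29/43, 32/43, 37/43, 1, 1]
j=0: u_0=29/330 ∈ [0, 9/43) → index 0
j=1: u_1=59/330 ∈ [0, 9/43) → index 0
j=2: u_2=89/330 ∈ [9/43, 14/43) → index 1
j=3: u_3=119/330 ∈ [15/43, 18/43) → index 3
j=4: u_4=149/330 ∈ [18/43, 26/43) → index 5
j=5: u_5=179/330 ∈ [18/43, 26/43) → index 5
j=6: u_6=19/30 ∈ [26/43, 29/43) → index 6
j=7: u_7=239/330 ∈ [29/43, 32/43) → index 7
j=8: u_8=269/330 ∈ [32/43, 37/43) → index 8
j=9: u_9=299/330 ∈ [37/43, 1) → index 9
j=10: u_10=329/330 ∈ [37/43, 1) → index 9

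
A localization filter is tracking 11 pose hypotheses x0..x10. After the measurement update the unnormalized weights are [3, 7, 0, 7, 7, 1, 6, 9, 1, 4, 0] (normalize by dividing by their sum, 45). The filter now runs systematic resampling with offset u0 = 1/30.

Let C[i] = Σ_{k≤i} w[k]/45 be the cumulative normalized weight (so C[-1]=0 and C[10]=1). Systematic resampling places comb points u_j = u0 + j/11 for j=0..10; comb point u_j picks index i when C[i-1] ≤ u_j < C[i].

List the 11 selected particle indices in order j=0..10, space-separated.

0 1 1 3 4 4 6 6 7 7 9

C = [1/15, 2/9, 2/9, 17/45, 8/15, 5/9, 31/45, 8/9, 41/45, 1, 1]
j=0: u_0=1/30 ∈ [0, 1/15) → index 0
j=1: u_1=41/330 ∈ [1/15, 2/9) → index 1
j=2: u_2=71/330 ∈ [1/15, 2/9) → index 1
j=3: u_3=101/330 ∈ [2/9, 17/45) → index 3
j=4: u_4=131/330 ∈ [17/45, 8/15) → index 4
j=5: u_5=161/330 ∈ [17/45, 8/15) → index 4
j=6: u_6=191/330 ∈ [5/9, 31/45) → index 6
j=7: u_7=221/330 ∈ [5/9, 31/45) → index 6
j=8: u_8=251/330 ∈ [31/45, 8/9) → index 7
j=9: u_9=281/330 ∈ [31/45, 8/9) → index 7
j=10: u_10=311/330 ∈ [41/45, 1) → index 9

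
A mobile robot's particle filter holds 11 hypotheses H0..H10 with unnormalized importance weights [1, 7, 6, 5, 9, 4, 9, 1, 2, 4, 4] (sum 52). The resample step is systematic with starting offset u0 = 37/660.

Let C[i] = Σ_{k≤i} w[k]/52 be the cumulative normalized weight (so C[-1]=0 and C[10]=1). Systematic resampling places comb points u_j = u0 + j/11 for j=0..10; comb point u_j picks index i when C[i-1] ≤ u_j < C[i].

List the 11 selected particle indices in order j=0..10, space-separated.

1 1 2 3 4 4 5 6 6 9 10

C = [1/52, 2/13, 7/26, 19/52, 7/13, 8/13, 41/52, 21/26, 11/13, 12/13, 1]
j=0: u_0=37/660 ∈ [1/52, 2/13) → index 1
j=1: u_1=97/660 ∈ [1/52, 2/13) → index 1
j=2: u_2=157/660 ∈ [2/13, 7/26) → index 2
j=3: u_3=217/660 ∈ [7/26, 19/52) → index 3
j=4: u_4=277/660 ∈ [19/52, 7/13) → index 4
j=5: u_5=337/660 ∈ [19/52, 7/13) → index 4
j=6: u_6=397/660 ∈ [7/13, 8/13) → index 5
j=7: u_7=457/660 ∈ [8/13, 41/52) → index 6
j=8: u_8=47/60 ∈ [8/13, 41/52) → index 6
j=9: u_9=577/660 ∈ [11/13, 12/13) → index 9
j=10: u_10=637/660 ∈ [12/13, 1) → index 10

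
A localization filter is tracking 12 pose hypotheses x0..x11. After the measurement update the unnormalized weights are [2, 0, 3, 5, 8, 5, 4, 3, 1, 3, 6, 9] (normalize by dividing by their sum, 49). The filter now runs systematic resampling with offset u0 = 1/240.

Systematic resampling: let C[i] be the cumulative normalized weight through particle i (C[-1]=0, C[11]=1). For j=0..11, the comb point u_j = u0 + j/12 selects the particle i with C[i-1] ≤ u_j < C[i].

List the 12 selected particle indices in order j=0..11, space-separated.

C = [2/49, 2/49, 5/49, 10/49, 18/49, 23/49, 27/49, 30/49, 31/49, 34/49, 40/49, 1]
j=0: u_0=1/240 ∈ [0, 2/49) → index 0
j=1: u_1=7/80 ∈ [2/49, 5/49) → index 2
j=2: u_2=41/240 ∈ [5/49, 10/49) → index 3
j=3: u_3=61/240 ∈ [10/49, 18/49) → index 4
j=4: u_4=27/80 ∈ [10/49, 18/49) → index 4
j=5: u_5=101/240 ∈ [18/49, 23/49) → index 5
j=6: u_6=121/240 ∈ [23/49, 27/49) → index 6
j=7: u_7=47/80 ∈ [27/49, 30/49) → index 7
j=8: u_8=161/240 ∈ [31/49, 34/49) → index 9
j=9: u_9=181/240 ∈ [34/49, 40/49) → index 10
j=10: u_10=67/80 ∈ [40/49, 1) → index 11
j=11: u_11=221/240 ∈ [40/49, 1) → index 11

0 2 3 4 4 5 6 7 9 10 11 11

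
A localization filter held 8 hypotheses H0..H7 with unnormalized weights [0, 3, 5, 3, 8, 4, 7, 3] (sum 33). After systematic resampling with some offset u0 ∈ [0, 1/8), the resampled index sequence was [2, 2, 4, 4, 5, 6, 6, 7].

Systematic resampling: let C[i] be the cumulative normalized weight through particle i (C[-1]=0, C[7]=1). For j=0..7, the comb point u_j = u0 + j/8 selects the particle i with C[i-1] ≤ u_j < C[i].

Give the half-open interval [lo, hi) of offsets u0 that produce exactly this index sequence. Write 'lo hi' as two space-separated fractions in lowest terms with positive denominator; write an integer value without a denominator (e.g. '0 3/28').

1/11 31/264

C = [0, 1/11, 8/33, 1/3, 19/33, 23/33, 10/11, 1]
j=0 picked index 2: u0 ∈ [1/11, 8/33)
j=1 picked index 2: u0 ∈ [-3/88, 31/264)
j=2 picked index 4: u0 ∈ [1/12, 43/132)
j=3 picked index 4: u0 ∈ [-1/24, 53/264)
j=4 picked index 5: u0 ∈ [5/66, 13/66)
j=5 picked index 6: u0 ∈ [19/264, 25/88)
j=6 picked index 6: u0 ∈ [-7/132, 7/44)
j=7 picked index 7: u0 ∈ [3/88, 1/8)
intersection: [1/11, 31/264)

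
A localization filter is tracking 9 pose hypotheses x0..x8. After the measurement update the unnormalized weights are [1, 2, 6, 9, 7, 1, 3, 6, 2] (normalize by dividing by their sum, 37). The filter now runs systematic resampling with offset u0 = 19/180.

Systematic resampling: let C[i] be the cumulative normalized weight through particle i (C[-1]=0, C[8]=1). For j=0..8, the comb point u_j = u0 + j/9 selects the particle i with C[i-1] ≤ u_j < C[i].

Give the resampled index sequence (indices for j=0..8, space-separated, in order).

C = [1/37, 3/37, 9/37, 18/37, 25/37, 26/37, 29/37, 35/37, 1]
j=0: u_0=19/180 ∈ [3/37, 9/37) → index 2
j=1: u_1=13/60 ∈ [3/37, 9/37) → index 2
j=2: u_2=59/180 ∈ [9/37, 18/37) → index 3
j=3: u_3=79/180 ∈ [9/37, 18/37) → index 3
j=4: u_4=11/20 ∈ [18/37, 25/37) → index 4
j=5: u_5=119/180 ∈ [18/37, 25/37) → index 4
j=6: u_6=139/180 ∈ [26/37, 29/37) → index 6
j=7: u_7=53/60 ∈ [29/37, 35/37) → index 7
j=8: u_8=179/180 ∈ [35/37, 1) → index 8

2 2 3 3 4 4 6 7 8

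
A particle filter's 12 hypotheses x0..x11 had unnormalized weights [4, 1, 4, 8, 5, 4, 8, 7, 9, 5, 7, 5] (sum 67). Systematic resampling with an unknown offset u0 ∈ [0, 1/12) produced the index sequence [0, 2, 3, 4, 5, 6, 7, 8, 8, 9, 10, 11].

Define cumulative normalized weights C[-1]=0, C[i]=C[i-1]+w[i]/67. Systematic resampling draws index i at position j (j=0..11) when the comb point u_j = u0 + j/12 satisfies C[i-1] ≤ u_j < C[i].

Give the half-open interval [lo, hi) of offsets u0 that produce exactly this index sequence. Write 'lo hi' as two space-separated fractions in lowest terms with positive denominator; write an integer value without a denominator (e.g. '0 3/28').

23/804 41/804

C = [4/67, 5/67, 9/67, 17/67, 22/67, 26/67, 34/67, 41/67, 50/67, 55/67, 62/67, 1]
j=0 picked index 0: u0 ∈ [0, 4/67)
j=1 picked index 2: u0 ∈ [-7/804, 41/804)
j=2 picked index 3: u0 ∈ [-13/402, 35/402)
j=3 picked index 4: u0 ∈ [1/268, 21/268)
j=4 picked index 5: u0 ∈ [-1/201, 11/201)
j=5 picked index 6: u0 ∈ [-23/804, 73/804)
j=6 picked index 7: u0 ∈ [1/134, 15/134)
j=7 picked index 8: u0 ∈ [23/804, 131/804)
j=8 picked index 8: u0 ∈ [-11/201, 16/201)
j=9 picked index 9: u0 ∈ [-1/268, 19/268)
j=10 picked index 10: u0 ∈ [-5/402, 37/402)
j=11 picked index 11: u0 ∈ [7/804, 1/12)
intersection: [23/804, 41/804)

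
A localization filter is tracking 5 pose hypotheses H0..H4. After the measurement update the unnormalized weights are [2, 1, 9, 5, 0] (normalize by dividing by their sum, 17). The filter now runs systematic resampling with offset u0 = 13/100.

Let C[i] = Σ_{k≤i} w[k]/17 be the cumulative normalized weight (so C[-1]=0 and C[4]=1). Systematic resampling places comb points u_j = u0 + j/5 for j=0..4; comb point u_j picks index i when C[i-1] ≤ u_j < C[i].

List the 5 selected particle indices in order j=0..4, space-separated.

C = [2/17, 3/17, 12/17, 1, 1]
j=0: u_0=13/100 ∈ [2/17, 3/17) → index 1
j=1: u_1=33/100 ∈ [3/17, 12/17) → index 2
j=2: u_2=53/100 ∈ [3/17, 12/17) → index 2
j=3: u_3=73/100 ∈ [12/17, 1) → index 3
j=4: u_4=93/100 ∈ [12/17, 1) → index 3

1 2 2 3 3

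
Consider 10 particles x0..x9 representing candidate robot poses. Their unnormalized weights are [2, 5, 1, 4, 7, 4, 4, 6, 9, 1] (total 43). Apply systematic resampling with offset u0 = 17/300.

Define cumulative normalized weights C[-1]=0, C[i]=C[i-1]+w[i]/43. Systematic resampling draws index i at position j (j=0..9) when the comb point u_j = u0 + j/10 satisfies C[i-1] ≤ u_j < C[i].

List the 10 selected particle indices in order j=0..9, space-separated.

C = [2/43, 7/43, 8/43, 12/43, 19/43, 23/43, 27/43, 33/43, 42/43, 1]
j=0: u_0=17/300 ∈ [2/43, 7/43) → index 1
j=1: u_1=47/300 ∈ [2/43, 7/43) → index 1
j=2: u_2=77/300 ∈ [8/43, 12/43) → index 3
j=3: u_3=107/300 ∈ [12/43, 19/43) → index 4
j=4: u_4=137/300 ∈ [19/43, 23/43) → index 5
j=5: u_5=167/300 ∈ [23/43, 27/43) → index 6
j=6: u_6=197/300 ∈ [27/43, 33/43) → index 7
j=7: u_7=227/300 ∈ [27/43, 33/43) → index 7
j=8: u_8=257/300 ∈ [33/43, 42/43) → index 8
j=9: u_9=287/300 ∈ [33/43, 42/43) → index 8

1 1 3 4 5 6 7 7 8 8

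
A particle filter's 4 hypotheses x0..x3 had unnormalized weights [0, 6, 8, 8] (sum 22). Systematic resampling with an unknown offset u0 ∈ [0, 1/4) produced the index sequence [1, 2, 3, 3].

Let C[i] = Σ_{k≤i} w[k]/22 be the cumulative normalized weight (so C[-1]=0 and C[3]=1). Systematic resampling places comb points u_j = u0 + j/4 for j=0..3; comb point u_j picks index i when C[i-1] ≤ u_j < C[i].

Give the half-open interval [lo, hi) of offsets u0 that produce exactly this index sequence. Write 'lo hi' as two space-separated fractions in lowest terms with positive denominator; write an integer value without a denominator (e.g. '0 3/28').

3/22 1/4

C = [0, 3/11, 7/11, 1]
j=0 picked index 1: u0 ∈ [0, 3/11)
j=1 picked index 2: u0 ∈ [1/44, 17/44)
j=2 picked index 3: u0 ∈ [3/22, 1/2)
j=3 picked index 3: u0 ∈ [-5/44, 1/4)
intersection: [3/22, 1/4)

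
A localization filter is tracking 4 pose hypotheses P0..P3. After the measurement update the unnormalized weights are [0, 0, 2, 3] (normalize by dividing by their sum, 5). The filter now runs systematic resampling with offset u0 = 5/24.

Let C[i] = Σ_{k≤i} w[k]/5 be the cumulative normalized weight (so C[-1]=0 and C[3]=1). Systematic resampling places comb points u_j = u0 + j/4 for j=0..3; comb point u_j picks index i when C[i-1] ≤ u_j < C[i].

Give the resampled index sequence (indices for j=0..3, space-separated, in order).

C = [0, 0, 2/5, 1]
j=0: u_0=5/24 ∈ [0, 2/5) → index 2
j=1: u_1=11/24 ∈ [2/5, 1) → index 3
j=2: u_2=17/24 ∈ [2/5, 1) → index 3
j=3: u_3=23/24 ∈ [2/5, 1) → index 3

2 3 3 3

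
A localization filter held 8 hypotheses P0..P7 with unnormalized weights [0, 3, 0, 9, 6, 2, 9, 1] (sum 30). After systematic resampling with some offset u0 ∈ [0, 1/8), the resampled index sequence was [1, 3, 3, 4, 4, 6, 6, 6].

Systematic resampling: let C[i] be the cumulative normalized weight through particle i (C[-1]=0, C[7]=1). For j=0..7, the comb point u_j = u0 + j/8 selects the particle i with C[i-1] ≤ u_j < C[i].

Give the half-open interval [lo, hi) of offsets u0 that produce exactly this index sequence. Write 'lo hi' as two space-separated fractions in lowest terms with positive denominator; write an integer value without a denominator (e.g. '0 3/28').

1/24 11/120

C = [0, 1/10, 1/10, 2/5, 3/5, 2/3, 29/30, 1]
j=0 picked index 1: u0 ∈ [0, 1/10)
j=1 picked index 3: u0 ∈ [-1/40, 11/40)
j=2 picked index 3: u0 ∈ [-3/20, 3/20)
j=3 picked index 4: u0 ∈ [1/40, 9/40)
j=4 picked index 4: u0 ∈ [-1/10, 1/10)
j=5 picked index 6: u0 ∈ [1/24, 41/120)
j=6 picked index 6: u0 ∈ [-1/12, 13/60)
j=7 picked index 6: u0 ∈ [-5/24, 11/120)
intersection: [1/24, 11/120)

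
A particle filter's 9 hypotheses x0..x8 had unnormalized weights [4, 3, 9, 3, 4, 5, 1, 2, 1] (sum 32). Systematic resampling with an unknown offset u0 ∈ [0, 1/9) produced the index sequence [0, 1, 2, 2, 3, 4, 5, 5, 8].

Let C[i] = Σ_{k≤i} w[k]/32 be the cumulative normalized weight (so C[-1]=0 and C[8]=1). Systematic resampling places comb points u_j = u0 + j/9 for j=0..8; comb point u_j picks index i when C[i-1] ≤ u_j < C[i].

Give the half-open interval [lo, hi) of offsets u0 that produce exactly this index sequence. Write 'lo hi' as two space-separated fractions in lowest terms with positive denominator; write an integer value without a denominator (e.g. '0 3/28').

C = [1/8, 7/32, 1/2, 19/32, 23/32, 7/8, 29/32, 31/32, 1]
j=0 picked index 0: u0 ∈ [0, 1/8)
j=1 picked index 1: u0 ∈ [1/72, 31/288)
j=2 picked index 2: u0 ∈ [-1/288, 5/18)
j=3 picked index 2: u0 ∈ [-11/96, 1/6)
j=4 picked index 3: u0 ∈ [1/18, 43/288)
j=5 picked index 4: u0 ∈ [11/288, 47/288)
j=6 picked index 5: u0 ∈ [5/96, 5/24)
j=7 picked index 5: u0 ∈ [-17/288, 7/72)
j=8 picked index 8: u0 ∈ [23/288, 1/9)
intersection: [23/288, 7/72)

23/288 7/72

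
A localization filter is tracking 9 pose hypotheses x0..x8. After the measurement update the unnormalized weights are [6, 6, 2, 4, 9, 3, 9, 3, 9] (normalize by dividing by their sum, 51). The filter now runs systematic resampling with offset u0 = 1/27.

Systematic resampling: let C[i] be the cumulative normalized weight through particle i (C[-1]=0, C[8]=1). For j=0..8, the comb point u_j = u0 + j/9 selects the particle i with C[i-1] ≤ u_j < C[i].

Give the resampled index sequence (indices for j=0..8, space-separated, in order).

0 1 2 4 4 6 6 7 8

C = [2/17, 4/17, 14/51, 6/17, 9/17, 10/17, 13/17, 14/17, 1]
j=0: u_0=1/27 ∈ [0, 2/17) → index 0
j=1: u_1=4/27 ∈ [2/17, 4/17) → index 1
j=2: u_2=7/27 ∈ [4/17, 14/51) → index 2
j=3: u_3=10/27 ∈ [6/17, 9/17) → index 4
j=4: u_4=13/27 ∈ [6/17, 9/17) → index 4
j=5: u_5=16/27 ∈ [10/17, 13/17) → index 6
j=6: u_6=19/27 ∈ [10/17, 13/17) → index 6
j=7: u_7=22/27 ∈ [13/17, 14/17) → index 7
j=8: u_8=25/27 ∈ [14/17, 1) → index 8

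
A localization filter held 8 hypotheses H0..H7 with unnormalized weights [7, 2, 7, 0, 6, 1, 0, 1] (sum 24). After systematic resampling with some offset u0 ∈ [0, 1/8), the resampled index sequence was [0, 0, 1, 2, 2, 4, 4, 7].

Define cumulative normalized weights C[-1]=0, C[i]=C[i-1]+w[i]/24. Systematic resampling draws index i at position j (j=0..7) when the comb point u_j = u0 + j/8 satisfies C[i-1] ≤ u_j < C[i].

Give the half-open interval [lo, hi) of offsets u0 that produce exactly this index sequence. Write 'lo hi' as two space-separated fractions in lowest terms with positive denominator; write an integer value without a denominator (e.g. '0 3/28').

C = [7/24, 3/8, 2/3, 2/3, 11/12, 23/24, 23/24, 1]
j=0 picked index 0: u0 ∈ [0, 7/24)
j=1 picked index 0: u0 ∈ [-1/8, 1/6)
j=2 picked index 1: u0 ∈ [1/24, 1/8)
j=3 picked index 2: u0 ∈ [0, 7/24)
j=4 picked index 2: u0 ∈ [-1/8, 1/6)
j=5 picked index 4: u0 ∈ [1/24, 7/24)
j=6 picked index 4: u0 ∈ [-1/12, 1/6)
j=7 picked index 7: u0 ∈ [1/12, 1/8)
intersection: [1/12, 1/8)

1/12 1/8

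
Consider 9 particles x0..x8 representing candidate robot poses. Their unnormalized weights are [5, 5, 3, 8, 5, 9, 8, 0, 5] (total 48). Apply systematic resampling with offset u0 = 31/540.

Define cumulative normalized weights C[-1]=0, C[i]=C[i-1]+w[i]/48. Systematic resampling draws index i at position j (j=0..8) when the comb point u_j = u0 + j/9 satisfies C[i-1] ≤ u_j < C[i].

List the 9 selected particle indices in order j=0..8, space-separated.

0 1 3 3 4 5 5 6 8

C = [5/48, 5/24, 13/48, 7/16, 13/24, 35/48, 43/48, 43/48, 1]
j=0: u_0=31/540 ∈ [0, 5/48) → index 0
j=1: u_1=91/540 ∈ [5/48, 5/24) → index 1
j=2: u_2=151/540 ∈ [13/48, 7/16) → index 3
j=3: u_3=211/540 ∈ [13/48, 7/16) → index 3
j=4: u_4=271/540 ∈ [7/16, 13/24) → index 4
j=5: u_5=331/540 ∈ [13/24, 35/48) → index 5
j=6: u_6=391/540 ∈ [13/24, 35/48) → index 5
j=7: u_7=451/540 ∈ [35/48, 43/48) → index 6
j=8: u_8=511/540 ∈ [43/48, 1) → index 8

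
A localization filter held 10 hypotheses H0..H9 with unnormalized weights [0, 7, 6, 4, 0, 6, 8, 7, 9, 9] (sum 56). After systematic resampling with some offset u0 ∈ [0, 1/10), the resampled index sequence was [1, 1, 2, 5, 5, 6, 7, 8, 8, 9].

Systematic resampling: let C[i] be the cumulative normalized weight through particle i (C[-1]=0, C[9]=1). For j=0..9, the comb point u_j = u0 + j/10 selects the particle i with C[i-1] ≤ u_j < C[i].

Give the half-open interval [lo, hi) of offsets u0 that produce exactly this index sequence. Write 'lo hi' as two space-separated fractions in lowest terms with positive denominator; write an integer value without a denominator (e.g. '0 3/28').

1/280 3/280

C = [0, 1/8, 13/56, 17/56, 17/56, 23/56, 31/56, 19/28, 47/56, 1]
j=0 picked index 1: u0 ∈ [0, 1/8)
j=1 picked index 1: u0 ∈ [-1/10, 1/40)
j=2 picked index 2: u0 ∈ [-3/40, 9/280)
j=3 picked index 5: u0 ∈ [1/280, 31/280)
j=4 picked index 5: u0 ∈ [-27/280, 3/280)
j=5 picked index 6: u0 ∈ [-5/56, 3/56)
j=6 picked index 7: u0 ∈ [-13/280, 11/140)
j=7 picked index 8: u0 ∈ [-3/140, 39/280)
j=8 picked index 8: u0 ∈ [-17/140, 11/280)
j=9 picked index 9: u0 ∈ [-17/280, 1/10)
intersection: [1/280, 3/280)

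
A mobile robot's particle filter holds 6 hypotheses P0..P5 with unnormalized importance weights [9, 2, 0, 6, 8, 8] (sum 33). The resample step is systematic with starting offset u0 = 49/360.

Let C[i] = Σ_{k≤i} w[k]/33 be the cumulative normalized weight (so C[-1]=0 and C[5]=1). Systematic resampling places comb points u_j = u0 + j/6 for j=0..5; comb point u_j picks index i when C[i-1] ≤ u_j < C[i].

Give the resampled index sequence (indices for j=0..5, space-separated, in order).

C = [3/11, 1/3, 1/3, 17/33, 25/33, 1]
j=0: u_0=49/360 ∈ [0, 3/11) → index 0
j=1: u_1=109/360 ∈ [3/11, 1/3) → index 1
j=2: u_2=169/360 ∈ [1/3, 17/33) → index 3
j=3: u_3=229/360 ∈ [17/33, 25/33) → index 4
j=4: u_4=289/360 ∈ [25/33, 1) → index 5
j=5: u_5=349/360 ∈ [25/33, 1) → index 5

0 1 3 4 5 5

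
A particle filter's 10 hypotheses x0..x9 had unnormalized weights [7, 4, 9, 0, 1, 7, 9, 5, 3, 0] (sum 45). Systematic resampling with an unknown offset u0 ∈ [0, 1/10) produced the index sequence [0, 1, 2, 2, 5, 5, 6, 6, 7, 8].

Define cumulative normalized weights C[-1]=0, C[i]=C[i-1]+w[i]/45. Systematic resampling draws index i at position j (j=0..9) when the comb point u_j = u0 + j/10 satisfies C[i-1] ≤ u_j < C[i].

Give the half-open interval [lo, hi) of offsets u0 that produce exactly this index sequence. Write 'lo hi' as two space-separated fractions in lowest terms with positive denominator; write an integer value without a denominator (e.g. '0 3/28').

1/15 1/10

C = [7/45, 11/45, 4/9, 4/9, 7/15, 28/45, 37/45, 14/15, 1, 1]
j=0 picked index 0: u0 ∈ [0, 7/45)
j=1 picked index 1: u0 ∈ [1/18, 13/90)
j=2 picked index 2: u0 ∈ [2/45, 11/45)
j=3 picked index 2: u0 ∈ [-1/18, 13/90)
j=4 picked index 5: u0 ∈ [1/15, 2/9)
j=5 picked index 5: u0 ∈ [-1/30, 11/90)
j=6 picked index 6: u0 ∈ [1/45, 2/9)
j=7 picked index 6: u0 ∈ [-7/90, 11/90)
j=8 picked index 7: u0 ∈ [1/45, 2/15)
j=9 picked index 8: u0 ∈ [1/30, 1/10)
intersection: [1/15, 1/10)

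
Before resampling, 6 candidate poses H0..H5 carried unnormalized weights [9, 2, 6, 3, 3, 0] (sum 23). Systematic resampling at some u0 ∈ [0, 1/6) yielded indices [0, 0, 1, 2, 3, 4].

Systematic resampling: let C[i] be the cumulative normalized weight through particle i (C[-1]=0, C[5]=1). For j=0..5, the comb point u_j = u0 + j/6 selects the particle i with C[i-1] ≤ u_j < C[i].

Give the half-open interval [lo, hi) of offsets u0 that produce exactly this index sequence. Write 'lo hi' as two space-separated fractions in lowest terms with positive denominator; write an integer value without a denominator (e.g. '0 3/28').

5/69 10/69

C = [9/23, 11/23, 17/23, 20/23, 1, 1]
j=0 picked index 0: u0 ∈ [0, 9/23)
j=1 picked index 0: u0 ∈ [-1/6, 31/138)
j=2 picked index 1: u0 ∈ [4/69, 10/69)
j=3 picked index 2: u0 ∈ [-1/46, 11/46)
j=4 picked index 3: u0 ∈ [5/69, 14/69)
j=5 picked index 4: u0 ∈ [5/138, 1/6)
intersection: [5/69, 10/69)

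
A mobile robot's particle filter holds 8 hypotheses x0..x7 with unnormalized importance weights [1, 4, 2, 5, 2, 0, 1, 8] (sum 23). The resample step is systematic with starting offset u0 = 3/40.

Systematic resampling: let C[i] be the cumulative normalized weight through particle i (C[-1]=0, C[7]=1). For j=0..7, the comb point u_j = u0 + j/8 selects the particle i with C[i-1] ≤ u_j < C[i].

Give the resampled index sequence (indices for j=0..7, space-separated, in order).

1 1 3 3 4 7 7 7

C = [1/23, 5/23, 7/23, 12/23, 14/23, 14/23, 15/23, 1]
j=0: u_0=3/40 ∈ [1/23, 5/23) → index 1
j=1: u_1=1/5 ∈ [1/23, 5/23) → index 1
j=2: u_2=13/40 ∈ [7/23, 12/23) → index 3
j=3: u_3=9/20 ∈ [7/23, 12/23) → index 3
j=4: u_4=23/40 ∈ [12/23, 14/23) → index 4
j=5: u_5=7/10 ∈ [15/23, 1) → index 7
j=6: u_6=33/40 ∈ [15/23, 1) → index 7
j=7: u_7=19/20 ∈ [15/23, 1) → index 7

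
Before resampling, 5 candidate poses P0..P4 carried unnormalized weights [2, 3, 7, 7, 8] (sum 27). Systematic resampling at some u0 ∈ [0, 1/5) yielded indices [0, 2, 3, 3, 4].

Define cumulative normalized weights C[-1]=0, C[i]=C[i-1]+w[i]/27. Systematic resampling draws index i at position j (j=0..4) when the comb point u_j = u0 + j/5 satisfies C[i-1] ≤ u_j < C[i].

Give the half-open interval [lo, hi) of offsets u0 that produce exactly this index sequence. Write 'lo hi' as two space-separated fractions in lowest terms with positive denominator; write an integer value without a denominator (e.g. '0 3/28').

2/45 2/27

C = [2/27, 5/27, 4/9, 19/27, 1]
j=0 picked index 0: u0 ∈ [0, 2/27)
j=1 picked index 2: u0 ∈ [-2/135, 11/45)
j=2 picked index 3: u0 ∈ [2/45, 41/135)
j=3 picked index 3: u0 ∈ [-7/45, 14/135)
j=4 picked index 4: u0 ∈ [-13/135, 1/5)
intersection: [2/45, 2/27)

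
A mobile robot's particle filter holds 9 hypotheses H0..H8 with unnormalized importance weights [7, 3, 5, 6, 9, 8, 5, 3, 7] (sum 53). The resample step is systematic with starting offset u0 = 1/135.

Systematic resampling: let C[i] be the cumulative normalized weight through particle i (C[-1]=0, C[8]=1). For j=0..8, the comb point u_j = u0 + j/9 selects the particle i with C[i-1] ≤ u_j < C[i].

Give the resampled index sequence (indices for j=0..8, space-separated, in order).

0 0 2 3 4 4 5 6 8

C = [7/53, 10/53, 15/53, 21/53, 30/53, 38/53, 43/53, 46/53, 1]
j=0: u_0=1/135 ∈ [0, 7/53) → index 0
j=1: u_1=16/135 ∈ [0, 7/53) → index 0
j=2: u_2=31/135 ∈ [10/53, 15/53) → index 2
j=3: u_3=46/135 ∈ [15/53, 21/53) → index 3
j=4: u_4=61/135 ∈ [21/53, 30/53) → index 4
j=5: u_5=76/135 ∈ [21/53, 30/53) → index 4
j=6: u_6=91/135 ∈ [30/53, 38/53) → index 5
j=7: u_7=106/135 ∈ [38/53, 43/53) → index 6
j=8: u_8=121/135 ∈ [46/53, 1) → index 8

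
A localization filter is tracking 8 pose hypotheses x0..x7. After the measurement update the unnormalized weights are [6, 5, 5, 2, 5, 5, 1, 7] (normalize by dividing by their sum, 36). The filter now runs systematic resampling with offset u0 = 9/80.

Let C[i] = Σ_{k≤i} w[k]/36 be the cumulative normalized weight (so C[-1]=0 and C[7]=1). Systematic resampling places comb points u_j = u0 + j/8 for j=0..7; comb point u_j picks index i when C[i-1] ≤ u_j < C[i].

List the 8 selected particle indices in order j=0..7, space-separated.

0 1 2 3 4 5 7 7

C = [1/6, 11/36, 4/9, 1/2, 23/36, 7/9, 29/36, 1]
j=0: u_0=9/80 ∈ [0, 1/6) → index 0
j=1: u_1=19/80 ∈ [1/6, 11/36) → index 1
j=2: u_2=29/80 ∈ [11/36, 4/9) → index 2
j=3: u_3=39/80 ∈ [4/9, 1/2) → index 3
j=4: u_4=49/80 ∈ [1/2, 23/36) → index 4
j=5: u_5=59/80 ∈ [23/36, 7/9) → index 5
j=6: u_6=69/80 ∈ [29/36, 1) → index 7
j=7: u_7=79/80 ∈ [29/36, 1) → index 7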